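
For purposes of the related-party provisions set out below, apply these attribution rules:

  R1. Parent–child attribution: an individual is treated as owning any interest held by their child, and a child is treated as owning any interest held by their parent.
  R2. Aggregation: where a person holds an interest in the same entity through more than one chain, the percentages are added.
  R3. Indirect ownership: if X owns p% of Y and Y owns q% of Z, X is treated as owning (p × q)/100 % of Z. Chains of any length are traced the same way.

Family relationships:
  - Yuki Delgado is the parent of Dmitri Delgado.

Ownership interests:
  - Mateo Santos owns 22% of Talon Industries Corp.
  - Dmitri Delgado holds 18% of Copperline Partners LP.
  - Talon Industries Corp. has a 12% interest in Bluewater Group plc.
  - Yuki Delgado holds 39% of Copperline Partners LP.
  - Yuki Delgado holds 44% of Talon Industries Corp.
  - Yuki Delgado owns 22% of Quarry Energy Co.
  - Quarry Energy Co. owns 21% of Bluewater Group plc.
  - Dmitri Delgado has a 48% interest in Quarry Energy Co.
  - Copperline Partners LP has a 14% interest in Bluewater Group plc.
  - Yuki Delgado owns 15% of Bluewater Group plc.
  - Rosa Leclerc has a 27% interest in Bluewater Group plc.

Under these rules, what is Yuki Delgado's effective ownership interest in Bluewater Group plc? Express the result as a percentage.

42.96%

By parent–child attribution (R1), Yuki Delgado is treated as also owning Dmitri Delgado's interest in Quarry Energy Co, giving 22% + 48% = 70%.
By parent–child attribution (R1), Yuki Delgado is treated as also owning Dmitri Delgado's interest in Copperline Partners LP, giving 39% + 18% = 57%.
Chain via Talon Industries Corp. (R3): 44% × 12% = 5.28% of Bluewater Group plc.
Chain via Quarry Energy Co. (R3): 70% × 21% = 14.7% of Bluewater Group plc.
Chain via Copperline Partners LP (R3): 57% × 14% = 7.98% of Bluewater Group plc.
Direct interest in Bluewater Group plc: 15%.
Aggregating (R2): 5.28% + 14.7% + 7.98% + 15% = 42.96%.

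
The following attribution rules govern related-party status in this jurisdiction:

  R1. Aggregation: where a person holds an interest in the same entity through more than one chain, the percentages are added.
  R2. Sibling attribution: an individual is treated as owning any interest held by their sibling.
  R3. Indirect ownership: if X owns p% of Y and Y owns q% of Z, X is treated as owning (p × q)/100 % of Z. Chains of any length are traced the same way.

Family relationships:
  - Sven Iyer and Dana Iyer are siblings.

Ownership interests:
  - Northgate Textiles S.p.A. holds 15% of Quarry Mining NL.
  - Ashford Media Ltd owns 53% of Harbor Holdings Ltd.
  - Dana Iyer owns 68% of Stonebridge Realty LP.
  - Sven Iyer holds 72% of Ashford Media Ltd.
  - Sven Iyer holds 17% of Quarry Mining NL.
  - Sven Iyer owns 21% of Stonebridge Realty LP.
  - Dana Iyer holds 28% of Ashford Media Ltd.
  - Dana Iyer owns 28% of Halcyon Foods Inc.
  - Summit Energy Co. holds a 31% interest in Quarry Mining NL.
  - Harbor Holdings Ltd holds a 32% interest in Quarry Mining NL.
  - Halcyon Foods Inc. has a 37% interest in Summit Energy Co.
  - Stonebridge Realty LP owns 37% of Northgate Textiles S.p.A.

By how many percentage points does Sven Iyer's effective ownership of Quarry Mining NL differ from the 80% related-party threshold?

By sibling attribution (R2), Sven Iyer is treated as also owning Dana Iyer's interest in Stonebridge Realty LP, giving 21% + 68% = 89%.
By sibling attribution (R2), Sven Iyer is treated as also owning Dana Iyer's interest in Ashford Media Ltd, giving 72% + 28% = 100%.
By sibling attribution (R2), Sven Iyer is treated as owning Dana Iyer's 28% interest in Halcyon Foods Inc.
Chain via Stonebridge Realty LP → Northgate Textiles S.p.A. (R3): 89% × 37% × 15% = 4.9395% of Quarry Mining NL.
Chain via Ashford Media Ltd → Harbor Holdings Ltd (R3): 100% × 53% × 32% = 16.96% of Quarry Mining NL.
Direct interest in Quarry Mining NL: 17%.
Chain via Halcyon Foods Inc. → Summit Energy Co. (R3): 28% × 37% × 31% = 3.2116% of Quarry Mining NL.
Aggregating (R1): 4.9395% + 16.96% + 17% + 3.2116% = 42.1111%.
42.1111% falls short of the 80% threshold by 37.8889 percentage points.

37.8889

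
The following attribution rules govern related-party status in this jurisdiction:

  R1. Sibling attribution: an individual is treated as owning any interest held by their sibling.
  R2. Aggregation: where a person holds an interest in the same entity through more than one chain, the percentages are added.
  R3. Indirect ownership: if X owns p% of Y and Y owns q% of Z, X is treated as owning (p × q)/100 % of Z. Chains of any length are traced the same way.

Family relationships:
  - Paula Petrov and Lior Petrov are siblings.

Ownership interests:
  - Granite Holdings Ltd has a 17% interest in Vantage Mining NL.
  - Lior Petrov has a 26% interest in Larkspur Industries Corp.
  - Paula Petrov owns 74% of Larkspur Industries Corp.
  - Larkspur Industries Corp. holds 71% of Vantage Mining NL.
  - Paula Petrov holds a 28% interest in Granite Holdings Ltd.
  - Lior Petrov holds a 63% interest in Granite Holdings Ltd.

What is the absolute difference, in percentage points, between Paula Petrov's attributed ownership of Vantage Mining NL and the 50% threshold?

36.47

By sibling attribution (R1), Paula Petrov is treated as also owning Lior Petrov's interest in Granite Holdings Ltd, giving 28% + 63% = 91%.
By sibling attribution (R1), Paula Petrov is treated as also owning Lior Petrov's interest in Larkspur Industries Corp, giving 74% + 26% = 100%.
Chain via Granite Holdings Ltd (R3): 91% × 17% = 15.47% of Vantage Mining NL.
Chain via Larkspur Industries Corp. (R3): 100% × 71% = 71% of Vantage Mining NL.
Aggregating (R2): 15.47% + 71% = 86.47%.
86.47% exceeds the 50% threshold by 36.47 percentage points.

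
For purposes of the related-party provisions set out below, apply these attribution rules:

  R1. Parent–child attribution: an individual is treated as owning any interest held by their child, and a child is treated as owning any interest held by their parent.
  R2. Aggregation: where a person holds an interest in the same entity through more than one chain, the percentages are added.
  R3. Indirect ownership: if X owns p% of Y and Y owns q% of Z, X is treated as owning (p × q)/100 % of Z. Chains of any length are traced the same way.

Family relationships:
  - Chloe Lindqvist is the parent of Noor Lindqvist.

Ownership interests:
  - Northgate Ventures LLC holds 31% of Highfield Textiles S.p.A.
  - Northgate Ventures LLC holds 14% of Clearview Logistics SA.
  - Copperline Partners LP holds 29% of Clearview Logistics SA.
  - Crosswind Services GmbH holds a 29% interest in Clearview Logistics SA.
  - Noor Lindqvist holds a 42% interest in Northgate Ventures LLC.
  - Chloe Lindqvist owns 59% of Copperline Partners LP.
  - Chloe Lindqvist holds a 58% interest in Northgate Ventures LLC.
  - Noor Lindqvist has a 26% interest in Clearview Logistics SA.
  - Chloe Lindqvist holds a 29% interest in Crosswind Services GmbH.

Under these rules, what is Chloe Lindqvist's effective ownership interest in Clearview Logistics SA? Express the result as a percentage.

By parent–child attribution (R1), Chloe Lindqvist is treated as also owning Noor Lindqvist's interest in Northgate Ventures LLC, giving 58% + 42% = 100%.
By parent–child attribution (R1), Chloe Lindqvist is treated as owning Noor Lindqvist's 26% interest in Clearview Logistics SA.
Chain via Northgate Ventures LLC (R3): 100% × 14% = 14% of Clearview Logistics SA.
Chain via Crosswind Services GmbH (R3): 29% × 29% = 8.41% of Clearview Logistics SA.
Chain via Copperline Partners LP (R3): 59% × 29% = 17.11% of Clearview Logistics SA.
Direct interest in Clearview Logistics SA: 26%.
Aggregating (R2): 14% + 8.41% + 17.11% + 26% = 65.52%.

65.52%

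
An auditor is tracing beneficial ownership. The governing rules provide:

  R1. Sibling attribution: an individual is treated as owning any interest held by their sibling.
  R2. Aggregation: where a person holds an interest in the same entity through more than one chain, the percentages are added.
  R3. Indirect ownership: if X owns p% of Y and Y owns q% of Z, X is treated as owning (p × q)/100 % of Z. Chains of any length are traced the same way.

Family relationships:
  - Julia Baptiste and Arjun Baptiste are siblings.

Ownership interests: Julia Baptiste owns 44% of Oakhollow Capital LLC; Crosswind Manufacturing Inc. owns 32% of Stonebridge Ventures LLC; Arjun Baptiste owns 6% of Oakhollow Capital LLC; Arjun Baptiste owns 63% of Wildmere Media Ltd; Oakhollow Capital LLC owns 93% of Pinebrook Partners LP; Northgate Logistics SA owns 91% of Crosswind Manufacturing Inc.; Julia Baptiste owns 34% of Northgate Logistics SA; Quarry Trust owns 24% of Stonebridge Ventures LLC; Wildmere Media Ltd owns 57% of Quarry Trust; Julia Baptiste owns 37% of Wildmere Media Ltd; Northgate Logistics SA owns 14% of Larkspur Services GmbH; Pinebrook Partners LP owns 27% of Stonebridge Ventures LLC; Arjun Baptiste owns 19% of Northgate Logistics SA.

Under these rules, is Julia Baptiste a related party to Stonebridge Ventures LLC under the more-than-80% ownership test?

By sibling attribution (R1), Julia Baptiste is treated as also owning Arjun Baptiste's interest in Northgate Logistics SA, giving 34% + 19% = 53%.
By sibling attribution (R1), Julia Baptiste is treated as also owning Arjun Baptiste's interest in Wildmere Media Ltd, giving 37% + 63% = 100%.
By sibling attribution (R1), Julia Baptiste is treated as also owning Arjun Baptiste's interest in Oakhollow Capital LLC, giving 44% + 6% = 50%.
Chain via Northgate Logistics SA → Crosswind Manufacturing Inc. (R3): 53% × 91% × 32% = 15.4336% of Stonebridge Ventures LLC.
Chain via Wildmere Media Ltd → Quarry Trust (R3): 100% × 57% × 24% = 13.68% of Stonebridge Ventures LLC.
Chain via Oakhollow Capital LLC → Pinebrook Partners LP (R3): 50% × 93% × 27% = 12.555% of Stonebridge Ventures LLC.
Aggregating (R2): 15.4336% + 13.68% + 12.555% = 41.6686%.
41.6686% does not exceed the 80% threshold, so Julia is not a related party to Stonebridge Ventures LLC.

No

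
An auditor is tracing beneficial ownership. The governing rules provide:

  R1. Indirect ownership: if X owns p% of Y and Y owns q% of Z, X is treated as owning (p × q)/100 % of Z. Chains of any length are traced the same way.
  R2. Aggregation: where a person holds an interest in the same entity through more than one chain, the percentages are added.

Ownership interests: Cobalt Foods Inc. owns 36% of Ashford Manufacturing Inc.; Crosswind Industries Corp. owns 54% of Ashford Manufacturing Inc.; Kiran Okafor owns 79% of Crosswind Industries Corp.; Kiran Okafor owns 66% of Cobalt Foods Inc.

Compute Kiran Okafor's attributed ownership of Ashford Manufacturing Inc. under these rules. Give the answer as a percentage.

Chain via Cobalt Foods Inc. (R1): 66% × 36% = 23.76% of Ashford Manufacturing Inc.
Chain via Crosswind Industries Corp. (R1): 79% × 54% = 42.66% of Ashford Manufacturing Inc.
Aggregating (R2): 23.76% + 42.66% = 66.42%.

66.42%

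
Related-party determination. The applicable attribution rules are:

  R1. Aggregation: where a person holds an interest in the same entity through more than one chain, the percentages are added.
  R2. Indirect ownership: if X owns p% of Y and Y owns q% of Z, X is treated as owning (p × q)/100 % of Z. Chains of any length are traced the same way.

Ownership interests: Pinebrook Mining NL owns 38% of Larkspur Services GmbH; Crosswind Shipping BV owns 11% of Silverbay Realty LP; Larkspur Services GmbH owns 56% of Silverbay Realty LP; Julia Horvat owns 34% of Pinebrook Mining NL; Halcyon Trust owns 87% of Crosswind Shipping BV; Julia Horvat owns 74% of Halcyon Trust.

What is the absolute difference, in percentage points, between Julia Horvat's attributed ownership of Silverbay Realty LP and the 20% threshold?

Chain via Pinebrook Mining NL → Larkspur Services GmbH (R2): 34% × 38% × 56% = 7.2352% of Silverbay Realty LP.
Chain via Halcyon Trust → Crosswind Shipping BV (R2): 74% × 87% × 11% = 7.0818% of Silverbay Realty LP.
Aggregating (R1): 7.2352% + 7.0818% = 14.317%.
14.317% falls short of the 20% threshold by 5.683 percentage points.

5.683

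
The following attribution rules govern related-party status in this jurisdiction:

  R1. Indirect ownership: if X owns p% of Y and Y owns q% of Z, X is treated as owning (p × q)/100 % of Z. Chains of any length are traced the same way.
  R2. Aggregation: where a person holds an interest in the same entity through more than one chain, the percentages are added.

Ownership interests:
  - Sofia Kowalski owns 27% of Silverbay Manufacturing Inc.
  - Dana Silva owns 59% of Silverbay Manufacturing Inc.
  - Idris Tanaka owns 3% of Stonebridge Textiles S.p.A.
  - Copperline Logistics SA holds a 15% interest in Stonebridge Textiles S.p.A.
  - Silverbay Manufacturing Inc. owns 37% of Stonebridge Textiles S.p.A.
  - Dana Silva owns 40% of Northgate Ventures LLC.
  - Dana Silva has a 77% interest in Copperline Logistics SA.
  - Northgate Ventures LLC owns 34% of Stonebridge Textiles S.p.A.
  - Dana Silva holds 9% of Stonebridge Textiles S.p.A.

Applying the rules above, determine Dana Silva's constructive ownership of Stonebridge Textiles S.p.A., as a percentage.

55.98%

Chain via Northgate Ventures LLC (R1): 40% × 34% = 13.6% of Stonebridge Textiles S.p.A.
Chain via Copperline Logistics SA (R1): 77% × 15% = 11.55% of Stonebridge Textiles S.p.A.
Chain via Silverbay Manufacturing Inc. (R1): 59% × 37% = 21.83% of Stonebridge Textiles S.p.A.
Direct interest in Stonebridge Textiles S.p.A: 9%.
Aggregating (R2): 13.6% + 11.55% + 21.83% + 9% = 55.98%.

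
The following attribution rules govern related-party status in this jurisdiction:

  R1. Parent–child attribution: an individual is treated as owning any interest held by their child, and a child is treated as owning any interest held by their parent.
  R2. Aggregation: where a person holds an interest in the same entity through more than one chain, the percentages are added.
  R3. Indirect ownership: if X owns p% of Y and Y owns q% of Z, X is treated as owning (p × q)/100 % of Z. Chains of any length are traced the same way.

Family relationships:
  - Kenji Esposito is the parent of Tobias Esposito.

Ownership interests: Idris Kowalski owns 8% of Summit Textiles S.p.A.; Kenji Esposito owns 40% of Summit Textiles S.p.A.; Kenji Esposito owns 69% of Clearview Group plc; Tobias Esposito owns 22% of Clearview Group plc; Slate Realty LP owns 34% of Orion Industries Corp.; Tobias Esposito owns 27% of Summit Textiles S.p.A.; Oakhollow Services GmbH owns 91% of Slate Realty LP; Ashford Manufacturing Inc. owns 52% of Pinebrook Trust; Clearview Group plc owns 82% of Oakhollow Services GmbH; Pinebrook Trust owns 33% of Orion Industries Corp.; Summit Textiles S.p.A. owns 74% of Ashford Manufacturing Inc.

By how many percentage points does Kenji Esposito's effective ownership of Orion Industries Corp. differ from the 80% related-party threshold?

By parent–child attribution (R1), Kenji Esposito is treated as also owning Tobias Esposito's interest in Summit Textiles S.p.A, giving 40% + 27% = 67%.
By parent–child attribution (R1), Kenji Esposito is treated as also owning Tobias Esposito's interest in Clearview Group plc, giving 69% + 22% = 91%.
Chain via Summit Textiles S.p.A. → Ashford Manufacturing Inc. → Pinebrook Trust (R3): 67% × 74% × 52% × 33% = 8.507928% of Orion Industries Corp.
Chain via Clearview Group plc → Oakhollow Services GmbH → Slate Realty LP (R3): 91% × 82% × 91% × 34% = 23.087428% of Orion Industries Corp.
Aggregating (R2): 8.507928% + 23.087428% = 31.595356%.
31.595356% falls short of the 80% threshold by 48.404644 percentage points.

48.404644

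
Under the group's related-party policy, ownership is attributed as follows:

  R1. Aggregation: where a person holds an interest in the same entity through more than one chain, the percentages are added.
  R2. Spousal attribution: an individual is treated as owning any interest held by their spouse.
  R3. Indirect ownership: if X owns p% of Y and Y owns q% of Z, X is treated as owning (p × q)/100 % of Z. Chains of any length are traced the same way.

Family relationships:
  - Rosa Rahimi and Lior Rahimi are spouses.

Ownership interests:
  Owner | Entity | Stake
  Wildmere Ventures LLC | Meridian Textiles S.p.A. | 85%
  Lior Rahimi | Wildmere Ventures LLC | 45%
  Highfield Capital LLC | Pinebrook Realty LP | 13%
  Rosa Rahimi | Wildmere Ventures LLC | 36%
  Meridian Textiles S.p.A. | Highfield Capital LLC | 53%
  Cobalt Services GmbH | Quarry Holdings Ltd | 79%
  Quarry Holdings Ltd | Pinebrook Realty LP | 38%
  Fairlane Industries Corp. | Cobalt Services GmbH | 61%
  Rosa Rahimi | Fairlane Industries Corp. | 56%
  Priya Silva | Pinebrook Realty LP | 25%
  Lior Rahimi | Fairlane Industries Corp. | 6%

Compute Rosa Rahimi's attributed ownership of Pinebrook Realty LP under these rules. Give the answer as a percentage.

16.097329%

By spousal attribution (R2), Rosa Rahimi is treated as also owning Lior Rahimi's interest in Wildmere Ventures LLC, giving 36% + 45% = 81%.
By spousal attribution (R2), Rosa Rahimi is treated as also owning Lior Rahimi's interest in Fairlane Industries Corp, giving 56% + 6% = 62%.
Chain via Wildmere Ventures LLC → Meridian Textiles S.p.A. → Highfield Capital LLC (R3): 81% × 85% × 53% × 13% = 4.743765% of Pinebrook Realty LP.
Chain via Fairlane Industries Corp. → Cobalt Services GmbH → Quarry Holdings Ltd (R3): 62% × 61% × 79% × 38% = 11.353564% of Pinebrook Realty LP.
Aggregating (R1): 4.743765% + 11.353564% = 16.097329%.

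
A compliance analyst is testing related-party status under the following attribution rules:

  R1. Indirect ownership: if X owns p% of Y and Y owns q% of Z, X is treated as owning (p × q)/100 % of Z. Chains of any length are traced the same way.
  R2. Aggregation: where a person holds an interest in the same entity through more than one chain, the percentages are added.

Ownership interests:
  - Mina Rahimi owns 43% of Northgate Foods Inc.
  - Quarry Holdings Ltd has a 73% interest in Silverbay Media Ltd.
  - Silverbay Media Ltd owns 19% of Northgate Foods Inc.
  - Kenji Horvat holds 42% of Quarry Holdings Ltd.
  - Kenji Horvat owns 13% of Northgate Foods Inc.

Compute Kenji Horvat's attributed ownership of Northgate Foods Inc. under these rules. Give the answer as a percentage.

Chain via Quarry Holdings Ltd → Silverbay Media Ltd (R1): 42% × 73% × 19% = 5.8254% of Northgate Foods Inc.
Direct interest in Northgate Foods Inc: 13%.
Aggregating (R2): 5.8254% + 13% = 18.8254%.

18.8254%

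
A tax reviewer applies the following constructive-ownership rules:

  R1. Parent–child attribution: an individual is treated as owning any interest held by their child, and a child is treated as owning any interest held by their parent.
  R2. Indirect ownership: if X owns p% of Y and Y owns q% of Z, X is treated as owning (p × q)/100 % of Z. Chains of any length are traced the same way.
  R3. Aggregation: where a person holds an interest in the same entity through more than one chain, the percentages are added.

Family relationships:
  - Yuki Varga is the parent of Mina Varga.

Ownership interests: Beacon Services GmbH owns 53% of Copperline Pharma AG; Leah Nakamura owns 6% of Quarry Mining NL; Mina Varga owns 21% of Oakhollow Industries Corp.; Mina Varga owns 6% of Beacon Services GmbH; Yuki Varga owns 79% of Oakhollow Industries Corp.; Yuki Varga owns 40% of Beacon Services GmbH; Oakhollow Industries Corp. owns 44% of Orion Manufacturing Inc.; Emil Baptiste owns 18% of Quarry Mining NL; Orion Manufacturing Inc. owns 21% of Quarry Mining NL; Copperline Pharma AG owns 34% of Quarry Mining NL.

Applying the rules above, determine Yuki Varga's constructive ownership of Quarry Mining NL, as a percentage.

17.5292%

By parent–child attribution (R1), Yuki Varga is treated as also owning Mina Varga's interest in Oakhollow Industries Corp, giving 79% + 21% = 100%.
By parent–child attribution (R1), Yuki Varga is treated as also owning Mina Varga's interest in Beacon Services GmbH, giving 40% + 6% = 46%.
Chain via Oakhollow Industries Corp. → Orion Manufacturing Inc. (R2): 100% × 44% × 21% = 9.24% of Quarry Mining NL.
Chain via Beacon Services GmbH → Copperline Pharma AG (R2): 46% × 53% × 34% = 8.2892% of Quarry Mining NL.
Aggregating (R3): 9.24% + 8.2892% = 17.5292%.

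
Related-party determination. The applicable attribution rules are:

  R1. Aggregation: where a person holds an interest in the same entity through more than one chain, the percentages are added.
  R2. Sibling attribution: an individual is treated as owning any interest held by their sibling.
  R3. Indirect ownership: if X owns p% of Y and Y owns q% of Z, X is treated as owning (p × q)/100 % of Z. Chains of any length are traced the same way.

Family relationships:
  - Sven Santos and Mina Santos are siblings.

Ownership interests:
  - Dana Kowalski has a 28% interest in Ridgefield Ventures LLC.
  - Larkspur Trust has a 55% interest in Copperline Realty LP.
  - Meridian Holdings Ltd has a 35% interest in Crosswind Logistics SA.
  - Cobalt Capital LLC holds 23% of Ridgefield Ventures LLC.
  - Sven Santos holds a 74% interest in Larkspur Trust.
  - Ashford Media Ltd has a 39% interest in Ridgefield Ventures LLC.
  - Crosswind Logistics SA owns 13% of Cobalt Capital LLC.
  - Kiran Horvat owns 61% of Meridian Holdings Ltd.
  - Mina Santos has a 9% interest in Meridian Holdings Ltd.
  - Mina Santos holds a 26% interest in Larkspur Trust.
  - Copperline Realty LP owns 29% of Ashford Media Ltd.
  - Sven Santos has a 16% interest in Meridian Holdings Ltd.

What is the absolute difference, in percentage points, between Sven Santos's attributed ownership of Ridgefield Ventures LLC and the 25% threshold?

By sibling attribution (R2), Sven Santos is treated as also owning Mina Santos's interest in Meridian Holdings Ltd, giving 16% + 9% = 25%.
By sibling attribution (R2), Sven Santos is treated as also owning Mina Santos's interest in Larkspur Trust, giving 74% + 26% = 100%.
Chain via Meridian Holdings Ltd → Crosswind Logistics SA → Cobalt Capital LLC (R3): 25% × 35% × 13% × 23% = 0.261625% of Ridgefield Ventures LLC.
Chain via Larkspur Trust → Copperline Realty LP → Ashford Media Ltd (R3): 100% × 55% × 29% × 39% = 6.2205% of Ridgefield Ventures LLC.
Aggregating (R1): 0.261625% + 6.2205% = 6.482125%.
6.482125% falls short of the 25% threshold by 18.517875 percentage points.

18.517875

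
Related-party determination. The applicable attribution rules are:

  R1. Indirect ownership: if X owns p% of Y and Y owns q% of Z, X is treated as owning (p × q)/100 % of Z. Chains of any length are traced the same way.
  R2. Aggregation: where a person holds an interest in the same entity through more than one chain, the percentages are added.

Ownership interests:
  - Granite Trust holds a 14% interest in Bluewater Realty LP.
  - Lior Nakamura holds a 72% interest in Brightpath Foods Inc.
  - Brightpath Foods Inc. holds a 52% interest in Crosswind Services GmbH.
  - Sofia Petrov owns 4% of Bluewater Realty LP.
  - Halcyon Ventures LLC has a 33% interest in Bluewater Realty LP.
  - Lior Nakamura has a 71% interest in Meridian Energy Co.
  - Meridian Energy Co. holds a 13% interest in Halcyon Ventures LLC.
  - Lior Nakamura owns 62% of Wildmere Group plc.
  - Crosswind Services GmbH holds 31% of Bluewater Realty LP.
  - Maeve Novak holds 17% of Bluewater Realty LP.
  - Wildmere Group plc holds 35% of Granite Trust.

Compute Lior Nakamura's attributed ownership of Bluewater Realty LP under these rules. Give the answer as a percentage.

17.6903%

Chain via Wildmere Group plc → Granite Trust (R1): 62% × 35% × 14% = 3.038% of Bluewater Realty LP.
Chain via Brightpath Foods Inc. → Crosswind Services GmbH (R1): 72% × 52% × 31% = 11.6064% of Bluewater Realty LP.
Chain via Meridian Energy Co. → Halcyon Ventures LLC (R1): 71% × 13% × 33% = 3.0459% of Bluewater Realty LP.
Aggregating (R2): 3.038% + 11.6064% + 3.0459% = 17.6903%.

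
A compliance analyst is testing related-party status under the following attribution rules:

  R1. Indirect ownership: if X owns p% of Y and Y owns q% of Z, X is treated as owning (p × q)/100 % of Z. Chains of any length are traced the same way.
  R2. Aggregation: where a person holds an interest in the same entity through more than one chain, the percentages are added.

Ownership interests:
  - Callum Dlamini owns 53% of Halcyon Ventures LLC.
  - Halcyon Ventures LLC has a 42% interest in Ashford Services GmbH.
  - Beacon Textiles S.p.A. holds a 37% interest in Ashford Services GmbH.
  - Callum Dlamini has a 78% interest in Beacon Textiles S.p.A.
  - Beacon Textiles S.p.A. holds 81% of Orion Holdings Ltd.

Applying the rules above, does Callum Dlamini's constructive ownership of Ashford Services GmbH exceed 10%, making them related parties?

Chain via Halcyon Ventures LLC (R1): 53% × 42% = 22.26% of Ashford Services GmbH.
Chain via Beacon Textiles S.p.A. (R1): 78% × 37% = 28.86% of Ashford Services GmbH.
Aggregating (R2): 22.26% + 28.86% = 51.12%.
51.12% exceeds the 10% threshold, so Callum is a related party to Ashford Services GmbH.

Yes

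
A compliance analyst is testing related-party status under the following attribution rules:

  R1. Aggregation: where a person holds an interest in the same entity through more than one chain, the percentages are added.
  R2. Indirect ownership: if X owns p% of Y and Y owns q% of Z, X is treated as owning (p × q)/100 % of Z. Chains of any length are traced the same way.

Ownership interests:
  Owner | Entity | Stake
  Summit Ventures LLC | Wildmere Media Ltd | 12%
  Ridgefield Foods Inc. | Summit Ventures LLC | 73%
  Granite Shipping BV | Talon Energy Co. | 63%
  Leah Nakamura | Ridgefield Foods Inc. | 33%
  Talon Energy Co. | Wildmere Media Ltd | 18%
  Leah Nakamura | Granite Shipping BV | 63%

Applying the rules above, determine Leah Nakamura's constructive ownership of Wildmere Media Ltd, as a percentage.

10.035%

Chain via Granite Shipping BV → Talon Energy Co. (R2): 63% × 63% × 18% = 7.1442% of Wildmere Media Ltd.
Chain via Ridgefield Foods Inc. → Summit Ventures LLC (R2): 33% × 73% × 12% = 2.8908% of Wildmere Media Ltd.
Aggregating (R1): 7.1442% + 2.8908% = 10.035%.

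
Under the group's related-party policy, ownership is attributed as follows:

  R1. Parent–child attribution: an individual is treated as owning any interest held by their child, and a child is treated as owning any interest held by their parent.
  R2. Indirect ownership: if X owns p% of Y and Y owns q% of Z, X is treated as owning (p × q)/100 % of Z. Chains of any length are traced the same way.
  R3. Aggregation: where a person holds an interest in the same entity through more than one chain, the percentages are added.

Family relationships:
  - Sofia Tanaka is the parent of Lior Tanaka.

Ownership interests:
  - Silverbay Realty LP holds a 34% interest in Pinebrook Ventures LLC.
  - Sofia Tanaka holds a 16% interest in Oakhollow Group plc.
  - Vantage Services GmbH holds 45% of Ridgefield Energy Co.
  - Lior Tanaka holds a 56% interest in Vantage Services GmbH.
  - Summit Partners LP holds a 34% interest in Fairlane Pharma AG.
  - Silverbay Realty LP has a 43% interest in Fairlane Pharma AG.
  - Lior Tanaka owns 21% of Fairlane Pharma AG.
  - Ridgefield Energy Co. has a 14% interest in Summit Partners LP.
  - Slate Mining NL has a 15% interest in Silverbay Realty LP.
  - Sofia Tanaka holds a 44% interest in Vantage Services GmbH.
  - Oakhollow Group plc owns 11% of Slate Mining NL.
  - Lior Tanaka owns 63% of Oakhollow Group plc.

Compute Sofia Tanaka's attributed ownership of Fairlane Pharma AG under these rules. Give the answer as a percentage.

By parent–child attribution (R1), Sofia Tanaka is treated as also owning Lior Tanaka's interest in Oakhollow Group plc, giving 16% + 63% = 79%.
By parent–child attribution (R1), Sofia Tanaka is treated as also owning Lior Tanaka's interest in Vantage Services GmbH, giving 44% + 56% = 100%.
By parent–child attribution (R1), Sofia Tanaka is treated as owning Lior Tanaka's 21% interest in Fairlane Pharma AG.
Chain via Oakhollow Group plc → Slate Mining NL → Silverbay Realty LP (R2): 79% × 11% × 15% × 43% = 0.560505% of Fairlane Pharma AG.
Chain via Vantage Services GmbH → Ridgefield Energy Co. → Summit Partners LP (R2): 100% × 45% × 14% × 34% = 2.142% of Fairlane Pharma AG.
Direct interest in Fairlane Pharma AG: 21%.
Aggregating (R3): 0.560505% + 2.142% + 21% = 23.702505%.

23.702505%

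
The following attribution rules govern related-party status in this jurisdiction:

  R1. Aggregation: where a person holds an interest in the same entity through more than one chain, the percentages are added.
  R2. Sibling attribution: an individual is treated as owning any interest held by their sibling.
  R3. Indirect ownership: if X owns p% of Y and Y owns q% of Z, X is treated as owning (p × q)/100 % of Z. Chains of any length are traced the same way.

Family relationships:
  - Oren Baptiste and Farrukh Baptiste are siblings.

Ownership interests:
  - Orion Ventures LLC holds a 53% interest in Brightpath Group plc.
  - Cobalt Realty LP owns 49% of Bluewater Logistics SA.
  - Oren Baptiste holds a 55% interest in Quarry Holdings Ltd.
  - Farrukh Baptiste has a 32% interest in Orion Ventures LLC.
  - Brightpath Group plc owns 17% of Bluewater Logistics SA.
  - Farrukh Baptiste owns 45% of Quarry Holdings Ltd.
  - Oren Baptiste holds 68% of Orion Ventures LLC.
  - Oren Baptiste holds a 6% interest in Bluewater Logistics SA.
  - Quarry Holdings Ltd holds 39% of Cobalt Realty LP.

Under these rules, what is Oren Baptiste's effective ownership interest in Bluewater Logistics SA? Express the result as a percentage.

34.12%

By sibling attribution (R2), Oren Baptiste is treated as also owning Farrukh Baptiste's interest in Quarry Holdings Ltd, giving 55% + 45% = 100%.
By sibling attribution (R2), Oren Baptiste is treated as also owning Farrukh Baptiste's interest in Orion Ventures LLC, giving 68% + 32% = 100%.
Chain via Quarry Holdings Ltd → Cobalt Realty LP (R3): 100% × 39% × 49% = 19.11% of Bluewater Logistics SA.
Chain via Orion Ventures LLC → Brightpath Group plc (R3): 100% × 53% × 17% = 9.01% of Bluewater Logistics SA.
Direct interest in Bluewater Logistics SA: 6%.
Aggregating (R1): 19.11% + 9.01% + 6% = 34.12%.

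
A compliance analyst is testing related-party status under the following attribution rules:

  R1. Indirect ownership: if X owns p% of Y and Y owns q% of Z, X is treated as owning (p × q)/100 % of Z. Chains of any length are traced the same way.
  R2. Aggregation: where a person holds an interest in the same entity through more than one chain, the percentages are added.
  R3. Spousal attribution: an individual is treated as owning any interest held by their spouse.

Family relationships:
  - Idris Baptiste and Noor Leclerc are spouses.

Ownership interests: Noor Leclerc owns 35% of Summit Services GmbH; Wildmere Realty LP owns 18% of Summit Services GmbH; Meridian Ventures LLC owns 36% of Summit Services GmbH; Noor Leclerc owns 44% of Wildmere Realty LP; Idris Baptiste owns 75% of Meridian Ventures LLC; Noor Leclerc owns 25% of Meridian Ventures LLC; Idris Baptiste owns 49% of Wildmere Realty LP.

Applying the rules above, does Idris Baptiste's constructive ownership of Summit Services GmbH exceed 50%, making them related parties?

Yes

By spousal attribution (R3), Idris Baptiste is treated as also owning Noor Leclerc's interest in Meridian Ventures LLC, giving 75% + 25% = 100%.
By spousal attribution (R3), Idris Baptiste is treated as also owning Noor Leclerc's interest in Wildmere Realty LP, giving 49% + 44% = 93%.
By spousal attribution (R3), Idris Baptiste is treated as owning Noor Leclerc's 35% interest in Summit Services GmbH.
Chain via Meridian Ventures LLC (R1): 100% × 36% = 36% of Summit Services GmbH.
Chain via Wildmere Realty LP (R1): 93% × 18% = 16.74% of Summit Services GmbH.
Direct interest in Summit Services GmbH: 35%.
Aggregating (R2): 36% + 16.74% + 35% = 87.74%.
87.74% exceeds the 50% threshold, so Idris is a related party to Summit Services GmbH.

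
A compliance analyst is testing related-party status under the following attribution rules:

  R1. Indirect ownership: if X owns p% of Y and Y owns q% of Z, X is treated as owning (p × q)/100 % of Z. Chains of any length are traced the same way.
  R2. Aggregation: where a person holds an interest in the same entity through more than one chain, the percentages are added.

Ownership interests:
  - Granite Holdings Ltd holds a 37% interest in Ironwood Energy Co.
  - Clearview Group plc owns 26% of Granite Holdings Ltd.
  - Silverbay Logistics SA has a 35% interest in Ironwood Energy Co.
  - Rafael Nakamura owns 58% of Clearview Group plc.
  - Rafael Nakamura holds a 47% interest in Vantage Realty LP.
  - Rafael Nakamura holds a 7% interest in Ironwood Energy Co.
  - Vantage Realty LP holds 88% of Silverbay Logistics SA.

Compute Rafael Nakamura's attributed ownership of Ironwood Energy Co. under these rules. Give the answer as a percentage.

Chain via Vantage Realty LP → Silverbay Logistics SA (R1): 47% × 88% × 35% = 14.476% of Ironwood Energy Co.
Chain via Clearview Group plc → Granite Holdings Ltd (R1): 58% × 26% × 37% = 5.5796% of Ironwood Energy Co.
Direct interest in Ironwood Energy Co: 7%.
Aggregating (R2): 14.476% + 5.5796% + 7% = 27.0556%.

27.0556%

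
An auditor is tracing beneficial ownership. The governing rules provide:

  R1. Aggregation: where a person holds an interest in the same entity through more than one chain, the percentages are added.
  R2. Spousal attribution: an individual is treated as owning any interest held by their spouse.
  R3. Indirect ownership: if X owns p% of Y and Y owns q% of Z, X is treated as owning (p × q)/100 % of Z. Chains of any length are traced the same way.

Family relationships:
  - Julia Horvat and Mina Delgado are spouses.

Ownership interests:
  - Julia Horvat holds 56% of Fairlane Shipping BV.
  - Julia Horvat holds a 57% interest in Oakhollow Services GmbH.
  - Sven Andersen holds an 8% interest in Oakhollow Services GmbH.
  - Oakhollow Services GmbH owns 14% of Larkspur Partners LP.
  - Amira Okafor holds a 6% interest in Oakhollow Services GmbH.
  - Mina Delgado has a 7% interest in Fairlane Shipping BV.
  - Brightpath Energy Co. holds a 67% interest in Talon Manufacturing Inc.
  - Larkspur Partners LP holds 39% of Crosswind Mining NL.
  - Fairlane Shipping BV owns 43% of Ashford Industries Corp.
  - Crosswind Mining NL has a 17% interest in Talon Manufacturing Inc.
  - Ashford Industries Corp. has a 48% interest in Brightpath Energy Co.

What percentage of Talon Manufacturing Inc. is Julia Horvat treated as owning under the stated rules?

9.241218%

By spousal attribution (R2), Julia Horvat is treated as also owning Mina Delgado's interest in Fairlane Shipping BV, giving 56% + 7% = 63%.
Chain via Fairlane Shipping BV → Ashford Industries Corp. → Brightpath Energy Co. (R3): 63% × 43% × 48% × 67% = 8.712144% of Talon Manufacturing Inc.
Chain via Oakhollow Services GmbH → Larkspur Partners LP → Crosswind Mining NL (R3): 57% × 14% × 39% × 17% = 0.529074% of Talon Manufacturing Inc.
Aggregating (R1): 8.712144% + 0.529074% = 9.241218%.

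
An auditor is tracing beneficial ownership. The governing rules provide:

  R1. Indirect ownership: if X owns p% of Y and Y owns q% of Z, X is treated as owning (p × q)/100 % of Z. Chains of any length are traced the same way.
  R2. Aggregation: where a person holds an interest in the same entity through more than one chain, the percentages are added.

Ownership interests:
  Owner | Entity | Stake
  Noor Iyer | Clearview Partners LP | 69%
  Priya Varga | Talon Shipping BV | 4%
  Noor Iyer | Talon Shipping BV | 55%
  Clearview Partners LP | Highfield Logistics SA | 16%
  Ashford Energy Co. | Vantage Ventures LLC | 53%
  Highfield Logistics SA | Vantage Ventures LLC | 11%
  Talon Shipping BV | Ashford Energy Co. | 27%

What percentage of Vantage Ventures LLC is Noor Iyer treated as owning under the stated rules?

9.0849%

Chain via Talon Shipping BV → Ashford Energy Co. (R1): 55% × 27% × 53% = 7.8705% of Vantage Ventures LLC.
Chain via Clearview Partners LP → Highfield Logistics SA (R1): 69% × 16% × 11% = 1.2144% of Vantage Ventures LLC.
Aggregating (R2): 7.8705% + 1.2144% = 9.0849%.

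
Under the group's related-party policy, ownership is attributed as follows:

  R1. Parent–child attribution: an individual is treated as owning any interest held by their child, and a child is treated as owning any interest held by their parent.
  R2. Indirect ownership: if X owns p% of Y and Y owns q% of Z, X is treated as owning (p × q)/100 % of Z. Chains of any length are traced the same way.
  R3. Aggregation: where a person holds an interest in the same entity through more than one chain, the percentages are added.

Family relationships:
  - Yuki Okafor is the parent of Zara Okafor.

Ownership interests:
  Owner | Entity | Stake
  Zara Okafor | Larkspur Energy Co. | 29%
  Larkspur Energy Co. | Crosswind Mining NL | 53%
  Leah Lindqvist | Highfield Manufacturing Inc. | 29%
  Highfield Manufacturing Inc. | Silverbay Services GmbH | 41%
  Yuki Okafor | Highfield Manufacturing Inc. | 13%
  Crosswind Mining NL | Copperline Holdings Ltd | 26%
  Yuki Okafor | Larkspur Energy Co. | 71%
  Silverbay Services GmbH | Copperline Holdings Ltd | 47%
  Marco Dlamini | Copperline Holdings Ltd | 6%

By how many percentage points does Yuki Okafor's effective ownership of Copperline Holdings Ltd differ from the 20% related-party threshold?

3.7149

By parent–child attribution (R1), Yuki Okafor is treated as also owning Zara Okafor's interest in Larkspur Energy Co, giving 71% + 29% = 100%.
Chain via Highfield Manufacturing Inc. → Silverbay Services GmbH (R2): 13% × 41% × 47% = 2.5051% of Copperline Holdings Ltd.
Chain via Larkspur Energy Co. → Crosswind Mining NL (R2): 100% × 53% × 26% = 13.78% of Copperline Holdings Ltd.
Aggregating (R3): 2.5051% + 13.78% = 16.2851%.
16.2851% falls short of the 20% threshold by 3.7149 percentage points.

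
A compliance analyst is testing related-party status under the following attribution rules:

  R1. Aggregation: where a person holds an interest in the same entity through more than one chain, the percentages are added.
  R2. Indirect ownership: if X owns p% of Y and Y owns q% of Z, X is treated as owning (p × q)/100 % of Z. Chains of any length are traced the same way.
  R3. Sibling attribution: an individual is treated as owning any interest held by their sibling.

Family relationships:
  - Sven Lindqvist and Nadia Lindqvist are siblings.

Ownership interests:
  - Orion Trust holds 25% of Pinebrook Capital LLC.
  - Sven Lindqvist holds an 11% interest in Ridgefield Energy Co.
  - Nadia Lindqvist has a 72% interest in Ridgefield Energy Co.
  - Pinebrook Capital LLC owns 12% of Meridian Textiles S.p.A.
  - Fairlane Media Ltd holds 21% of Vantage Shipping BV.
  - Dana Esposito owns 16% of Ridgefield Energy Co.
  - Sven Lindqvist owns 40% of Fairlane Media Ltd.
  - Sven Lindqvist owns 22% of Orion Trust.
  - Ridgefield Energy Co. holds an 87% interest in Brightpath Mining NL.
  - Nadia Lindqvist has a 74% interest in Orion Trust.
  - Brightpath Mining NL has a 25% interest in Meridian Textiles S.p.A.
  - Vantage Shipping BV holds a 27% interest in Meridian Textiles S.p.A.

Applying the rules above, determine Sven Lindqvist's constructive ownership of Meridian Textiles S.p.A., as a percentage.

By sibling attribution (R3), Sven Lindqvist is treated as also owning Nadia Lindqvist's interest in Ridgefield Energy Co, giving 11% + 72% = 83%.
By sibling attribution (R3), Sven Lindqvist is treated as also owning Nadia Lindqvist's interest in Orion Trust, giving 22% + 74% = 96%.
Chain via Ridgefield Energy Co. → Brightpath Mining NL (R2): 83% × 87% × 25% = 18.0525% of Meridian Textiles S.p.A.
Chain via Fairlane Media Ltd → Vantage Shipping BV (R2): 40% × 21% × 27% = 2.268% of Meridian Textiles S.p.A.
Chain via Orion Trust → Pinebrook Capital LLC (R2): 96% × 25% × 12% = 2.88% of Meridian Textiles S.p.A.
Aggregating (R1): 18.0525% + 2.268% + 2.88% = 23.2005%.

23.2005%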